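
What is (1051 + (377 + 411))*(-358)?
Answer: -658362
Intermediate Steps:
(1051 + (377 + 411))*(-358) = (1051 + 788)*(-358) = 1839*(-358) = -658362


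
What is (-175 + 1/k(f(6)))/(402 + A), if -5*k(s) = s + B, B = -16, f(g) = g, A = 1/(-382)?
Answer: -66659/153563 ≈ -0.43408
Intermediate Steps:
A = -1/382 ≈ -0.0026178
k(s) = 16/5 - s/5 (k(s) = -(s - 16)/5 = -(-16 + s)/5 = 16/5 - s/5)
(-175 + 1/k(f(6)))/(402 + A) = (-175 + 1/(16/5 - ⅕*6))/(402 - 1/382) = (-175 + 1/(16/5 - 6/5))/(153563/382) = (-175 + 1/2)*(382/153563) = (-175 + ½)*(382/153563) = -349/2*382/153563 = -66659/153563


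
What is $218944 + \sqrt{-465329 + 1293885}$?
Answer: $218944 + 2 \sqrt{207139} \approx 2.1985 \cdot 10^{5}$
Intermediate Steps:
$218944 + \sqrt{-465329 + 1293885} = 218944 + \sqrt{828556} = 218944 + 2 \sqrt{207139}$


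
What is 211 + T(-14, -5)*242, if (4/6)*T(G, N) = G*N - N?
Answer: 27436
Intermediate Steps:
T(G, N) = -3*N/2 + 3*G*N/2 (T(G, N) = 3*(G*N - N)/2 = 3*(-N + G*N)/2 = -3*N/2 + 3*G*N/2)
211 + T(-14, -5)*242 = 211 + ((3/2)*(-5)*(-1 - 14))*242 = 211 + ((3/2)*(-5)*(-15))*242 = 211 + (225/2)*242 = 211 + 27225 = 27436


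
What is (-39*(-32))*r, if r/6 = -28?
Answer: -209664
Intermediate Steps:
r = -168 (r = 6*(-28) = -168)
(-39*(-32))*r = -39*(-32)*(-168) = 1248*(-168) = -209664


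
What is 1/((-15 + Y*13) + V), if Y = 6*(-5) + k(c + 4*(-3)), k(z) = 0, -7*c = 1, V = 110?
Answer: -1/295 ≈ -0.0033898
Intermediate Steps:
c = -1/7 (c = -1/7*1 = -1/7 ≈ -0.14286)
Y = -30 (Y = 6*(-5) + 0 = -30 + 0 = -30)
1/((-15 + Y*13) + V) = 1/((-15 - 30*13) + 110) = 1/((-15 - 390) + 110) = 1/(-405 + 110) = 1/(-295) = -1/295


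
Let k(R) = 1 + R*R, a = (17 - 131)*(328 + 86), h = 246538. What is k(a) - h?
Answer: 2227215879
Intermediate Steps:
a = -47196 (a = -114*414 = -47196)
k(R) = 1 + R**2
k(a) - h = (1 + (-47196)**2) - 1*246538 = (1 + 2227462416) - 246538 = 2227462417 - 246538 = 2227215879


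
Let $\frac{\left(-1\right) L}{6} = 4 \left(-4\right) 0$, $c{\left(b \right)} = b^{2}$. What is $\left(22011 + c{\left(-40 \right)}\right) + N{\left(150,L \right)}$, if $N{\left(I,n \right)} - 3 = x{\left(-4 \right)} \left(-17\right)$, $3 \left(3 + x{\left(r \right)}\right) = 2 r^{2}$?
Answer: $\frac{70451}{3} \approx 23484.0$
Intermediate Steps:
$L = 0$ ($L = - 6 \cdot 4 \left(-4\right) 0 = - 6 \left(\left(-16\right) 0\right) = \left(-6\right) 0 = 0$)
$x{\left(r \right)} = -3 + \frac{2 r^{2}}{3}$
$N{\left(I,n \right)} = - \frac{382}{3}$ ($N{\left(I,n \right)} = 3 + \left(-3 + \frac{2 \left(-4\right)^{2}}{3}\right) \left(-17\right) = 3 + \left(-3 + \frac{2}{3} \cdot 16\right) \left(-17\right) = 3 + \left(-3 + \frac{32}{3}\right) \left(-17\right) = 3 + \frac{23}{3} \left(-17\right) = 3 - \frac{391}{3} = - \frac{382}{3}$)
$\left(22011 + c{\left(-40 \right)}\right) + N{\left(150,L \right)} = \left(22011 + \left(-40\right)^{2}\right) - \frac{382}{3} = \left(22011 + 1600\right) - \frac{382}{3} = 23611 - \frac{382}{3} = \frac{70451}{3}$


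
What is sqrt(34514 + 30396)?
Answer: sqrt(64910) ≈ 254.77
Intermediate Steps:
sqrt(34514 + 30396) = sqrt(64910)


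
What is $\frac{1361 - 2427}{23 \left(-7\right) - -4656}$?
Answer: $- \frac{1066}{4495} \approx -0.23715$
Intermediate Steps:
$\frac{1361 - 2427}{23 \left(-7\right) - -4656} = - \frac{1066}{-161 + 4656} = - \frac{1066}{4495}$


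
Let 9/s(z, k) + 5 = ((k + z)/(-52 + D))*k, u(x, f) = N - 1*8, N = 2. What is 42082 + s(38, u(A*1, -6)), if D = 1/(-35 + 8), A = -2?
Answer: 77460317/1841 ≈ 42075.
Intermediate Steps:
D = -1/27 (D = 1/(-27) = -1/27 ≈ -0.037037)
u(x, f) = -6 (u(x, f) = 2 - 1*8 = 2 - 8 = -6)
s(z, k) = 9/(-5 + k*(-27*k/1405 - 27*z/1405)) (s(z, k) = 9/(-5 + ((k + z)/(-52 - 1/27))*k) = 9/(-5 + ((k + z)/(-1405/27))*k) = 9/(-5 + ((k + z)*(-27/1405))*k) = 9/(-5 + (-27*k/1405 - 27*z/1405)*k) = 9/(-5 + k*(-27*k/1405 - 27*z/1405)))
42082 + s(38, u(A*1, -6)) = 42082 - 12645/(7025 + 27*(-6)**2 + 27*(-6)*38) = 42082 - 12645/(7025 + 27*36 - 6156) = 42082 - 12645/(7025 + 972 - 6156) = 42082 - 12645/1841 = 77460317/1841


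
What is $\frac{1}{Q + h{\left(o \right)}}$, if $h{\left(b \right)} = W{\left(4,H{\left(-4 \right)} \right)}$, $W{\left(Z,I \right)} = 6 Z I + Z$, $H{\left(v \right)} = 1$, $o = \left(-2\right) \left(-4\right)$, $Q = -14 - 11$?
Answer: $\frac{1}{3} \approx 0.33333$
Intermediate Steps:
$Q = -25$ ($Q = -14 - 11 = -25$)
$o = 8$
$W{\left(Z,I \right)} = Z + 6 I Z$ ($W{\left(Z,I \right)} = 6 I Z + Z = Z + 6 I Z$)
$h{\left(b \right)} = 28$ ($h{\left(b \right)} = 4 \left(1 + 6 \cdot 1\right) = 4 \left(1 + 6\right) = 4 \cdot 7 = 28$)
$\frac{1}{Q + h{\left(o \right)}} = \frac{1}{-25 + 28} = \frac{1}{3}$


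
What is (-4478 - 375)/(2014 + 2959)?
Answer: -4853/4973 ≈ -0.97587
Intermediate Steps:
(-4478 - 375)/(2014 + 2959) = -4853/4973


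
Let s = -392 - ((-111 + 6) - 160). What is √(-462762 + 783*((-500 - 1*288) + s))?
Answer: 3*I*√131023 ≈ 1085.9*I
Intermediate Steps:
s = -127 (s = -392 - (-105 - 160) = -392 - 1*(-265) = -392 + 265 = -127)
√(-462762 + 783*((-500 - 1*288) + s)) = √(-462762 + 783*((-500 - 1*288) - 127)) = √(-462762 + 783*((-500 - 288) - 127)) = √(-462762 + 783*(-788 - 127)) = √(-462762 + 783*(-915)) = √(-462762 - 716445) = √(-1179207) = 3*I*√131023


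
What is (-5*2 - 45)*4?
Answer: -220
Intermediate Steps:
(-5*2 - 45)*4 = (-10 - 45)*4 = -55*4 = -220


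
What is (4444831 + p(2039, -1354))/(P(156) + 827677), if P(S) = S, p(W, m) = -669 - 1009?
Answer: 4443153/827833 ≈ 5.3672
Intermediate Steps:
p(W, m) = -1678
(4444831 + p(2039, -1354))/(P(156) + 827677) = (4444831 - 1678)/(156 + 827677) = 4443153/827833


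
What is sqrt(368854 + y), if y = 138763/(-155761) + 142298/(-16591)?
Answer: sqrt(2463235472079478682855893)/2584230751 ≈ 607.33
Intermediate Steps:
y = -24466695711/2584230751 (y = 138763*(-1/155761) + 142298*(-1/16591) = -138763/155761 - 142298/16591 = -24466695711/2584230751 ≈ -9.4677)
sqrt(368854 + y) = sqrt(368854 - 24466695711/2584230751) = sqrt(953179382733643/2584230751) = sqrt(2463235472079478682855893)/2584230751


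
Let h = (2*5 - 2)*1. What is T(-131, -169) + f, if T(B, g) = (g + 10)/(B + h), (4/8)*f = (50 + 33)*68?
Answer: 462861/41 ≈ 11289.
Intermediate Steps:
f = 11288 (f = 2*((50 + 33)*68) = 2*(83*68) = 2*5644 = 11288)
h = 8 (h = (10 - 2)*1 = 8*1 = 8)
T(B, g) = (10 + g)/(8 + B) (T(B, g) = (g + 10)/(B + 8) = (10 + g)/(8 + B))
T(-131, -169) + f = (10 - 169)/(8 - 131) + 11288 = -159/(-123) + 11288 = -1/123*(-159) + 11288 = 53/41 + 11288 = 462861/41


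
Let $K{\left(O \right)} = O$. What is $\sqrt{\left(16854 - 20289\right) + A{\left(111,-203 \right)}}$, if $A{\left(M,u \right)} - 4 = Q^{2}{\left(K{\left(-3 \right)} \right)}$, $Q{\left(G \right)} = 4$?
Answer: $i \sqrt{3415} \approx 58.438 i$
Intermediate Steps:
$A{\left(M,u \right)} = 20$ ($A{\left(M,u \right)} = 4 + 4^{2} = 4 + 16 = 20$)
$\sqrt{\left(16854 - 20289\right) + A{\left(111,-203 \right)}} = \sqrt{\left(16854 - 20289\right) + 20} = \sqrt{-3435 + 20} = \sqrt{-3415} = i \sqrt{3415}$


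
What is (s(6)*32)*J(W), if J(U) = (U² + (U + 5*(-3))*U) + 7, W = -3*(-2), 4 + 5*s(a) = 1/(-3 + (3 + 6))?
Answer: 4048/15 ≈ 269.87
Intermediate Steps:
s(a) = -23/30 (s(a) = -⅘ + 1/(5*(-3 + (3 + 6))) = -⅘ + 1/(5*(-3 + 9)) = -⅘ + (⅕)/6 = -⅘ + (⅕)*(⅙) = -⅘ + 1/30 = -23/30)
W = 6
J(U) = 7 + U² + U*(-15 + U) (J(U) = (U² + (U - 15)*U) + 7 = (U² + (-15 + U)*U) + 7 = (U² + U*(-15 + U)) + 7 = 7 + U² + U*(-15 + U))
(s(6)*32)*J(W) = (-23/30*32)*(7 - 15*6 + 2*6²) = -368*(7 - 90 + 2*36)/15 = -368*(7 - 90 + 72)/15 = -368/15*(-11) = 4048/15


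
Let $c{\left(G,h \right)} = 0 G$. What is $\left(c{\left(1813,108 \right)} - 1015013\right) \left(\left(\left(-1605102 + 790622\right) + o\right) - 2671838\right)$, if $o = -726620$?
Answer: $4276186838194$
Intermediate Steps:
$c{\left(G,h \right)} = 0$
$\left(c{\left(1813,108 \right)} - 1015013\right) \left(\left(\left(-1605102 + 790622\right) + o\right) - 2671838\right) = \left(0 - 1015013\right) \left(\left(\left(-1605102 + 790622\right) - 726620\right) - 2671838\right) = - 1015013 \left(\left(-814480 - 726620\right) - 2671838\right) = - 1015013 \left(-1541100 - 2671838\right) = \left(-1015013\right) \left(-4212938\right) = 4276186838194$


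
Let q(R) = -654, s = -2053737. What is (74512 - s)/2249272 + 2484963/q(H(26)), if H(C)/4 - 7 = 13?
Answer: -931327637015/245170648 ≈ -3798.7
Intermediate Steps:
H(C) = 80 (H(C) = 28 + 4*13 = 28 + 52 = 80)
(74512 - s)/2249272 + 2484963/q(H(26)) = (74512 - 1*(-2053737))/2249272 + 2484963/(-654) = (74512 + 2053737)*(1/2249272) + 2484963*(-1/654) = 2128249*(1/2249272) - 828321/218 = 2128249/2249272 - 828321/218 = -931327637015/245170648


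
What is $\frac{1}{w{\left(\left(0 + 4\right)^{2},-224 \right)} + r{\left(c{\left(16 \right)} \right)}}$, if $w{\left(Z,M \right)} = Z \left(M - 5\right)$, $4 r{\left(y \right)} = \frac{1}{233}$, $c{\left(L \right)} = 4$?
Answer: $- \frac{932}{3414847} \approx -0.00027293$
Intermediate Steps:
$r{\left(y \right)} = \frac{1}{932}$ ($r{\left(y \right)} = \frac{1}{4 \cdot 233} = \frac{1}{4} \cdot \frac{1}{233} = \frac{1}{932}$)
$w{\left(Z,M \right)} = Z \left(-5 + M\right)$
$\frac{1}{w{\left(\left(0 + 4\right)^{2},-224 \right)} + r{\left(c{\left(16 \right)} \right)}} = \frac{1}{\left(0 + 4\right)^{2} \left(-5 - 224\right) + \frac{1}{932}} = \frac{1}{4^{2} \left(-229\right) + \frac{1}{932}} = \frac{1}{16 \left(-229\right) + \frac{1}{932}} = \frac{1}{-3664 + \frac{1}{932}} = \frac{1}{- \frac{3414847}{932}} = - \frac{932}{3414847}$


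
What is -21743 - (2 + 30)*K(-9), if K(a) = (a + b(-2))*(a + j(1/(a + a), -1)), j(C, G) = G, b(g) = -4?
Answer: -25903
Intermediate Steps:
K(a) = (-1 + a)*(-4 + a) (K(a) = (a - 4)*(a - 1) = (-4 + a)*(-1 + a) = (-1 + a)*(-4 + a))
-21743 - (2 + 30)*K(-9) = -21743 - (2 + 30)*(4 + (-9)² - 5*(-9)) = -21743 - 32*(4 + 81 + 45) = -21743 - 32*130 = -21743 - 1*4160 = -21743 - 4160 = -25903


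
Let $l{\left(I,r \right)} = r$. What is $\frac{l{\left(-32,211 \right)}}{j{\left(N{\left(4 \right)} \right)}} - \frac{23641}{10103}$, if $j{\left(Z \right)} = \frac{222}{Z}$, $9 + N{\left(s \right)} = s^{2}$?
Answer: $\frac{9673829}{2242866} \approx 4.3132$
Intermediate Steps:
$N{\left(s \right)} = -9 + s^{2}$
$\frac{l{\left(-32,211 \right)}}{j{\left(N{\left(4 \right)} \right)}} - \frac{23641}{10103} = \frac{211}{222 \frac{1}{-9 + 4^{2}}} - \frac{23641}{10103} = \frac{211}{222 \frac{1}{-9 + 16}} - \frac{23641}{10103} = \frac{211}{222 \cdot \frac{1}{7}} - \frac{23641}{10103} = \frac{211}{\frac{222}{7}} - \frac{23641}{10103} = 211 \cdot \frac{7}{222} - \frac{23641}{10103} = \frac{1477}{222} - \frac{23641}{10103} = \frac{9673829}{2242866}$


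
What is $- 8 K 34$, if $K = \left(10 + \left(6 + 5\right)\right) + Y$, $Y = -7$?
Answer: $-3808$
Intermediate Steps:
$K = 14$ ($K = \left(10 + \left(6 + 5\right)\right) - 7 = \left(10 + 11\right) - 7 = 21 - 7 = 14$)
$- 8 K 34 = \left(-8\right) 14 \cdot 34 = \left(-112\right) 34 = -3808$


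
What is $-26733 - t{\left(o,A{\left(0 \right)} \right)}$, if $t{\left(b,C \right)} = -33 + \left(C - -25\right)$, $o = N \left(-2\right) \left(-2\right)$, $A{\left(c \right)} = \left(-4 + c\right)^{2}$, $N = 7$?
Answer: $-26741$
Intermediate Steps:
$o = 28$ ($o = 7 \left(-2\right) \left(-2\right) = \left(-14\right) \left(-2\right) = 28$)
$t{\left(b,C \right)} = -8 + C$ ($t{\left(b,C \right)} = -33 + \left(C + 25\right) = -33 + \left(25 + C\right) = -8 + C$)
$-26733 - t{\left(o,A{\left(0 \right)} \right)} = -26733 - \left(-8 + \left(-4 + 0\right)^{2}\right) = -26733 - \left(-8 + \left(-4\right)^{2}\right) = -26733 - \left(-8 + 16\right) = -26733 - 8 = -26741$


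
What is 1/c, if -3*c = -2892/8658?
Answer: 4329/482 ≈ 8.9813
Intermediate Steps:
c = 482/4329 (c = -(-964)/8658 = -1/3*(-482/1443) = 482/4329 ≈ 0.11134)
1/c = 1/(482/4329) = 4329/482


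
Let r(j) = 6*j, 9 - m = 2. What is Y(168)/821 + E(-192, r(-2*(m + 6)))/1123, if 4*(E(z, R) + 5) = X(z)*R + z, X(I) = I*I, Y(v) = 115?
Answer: -1180262784/921983 ≈ -1280.1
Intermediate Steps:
m = 7 (m = 9 - 1*2 = 9 - 2 = 7)
X(I) = I**2
E(z, R) = -5 + z/4 + R*z**2/4 (E(z, R) = -5 + (z**2*R + z)/4 = -5 + (R*z**2 + z)/4 = -5 + (z + R*z**2)/4 = -5 + (z/4 + R*z**2/4) = -5 + z/4 + R*z**2/4)
Y(168)/821 + E(-192, r(-2*(m + 6)))/1123 = 115/821 + (-5 + (1/4)*(-192) + (1/4)*(6*(-2*(7 + 6)))*(-192)**2)/1123 = 115*(1/821) + (-5 - 48 + (1/4)*(6*(-2*13))*36864)*(1/1123) = 115/821 + (-5 - 48 + (1/4)*(6*(-26))*36864)*(1/1123) = 115/821 + (-5 - 48 + (1/4)*(-156)*36864)*(1/1123) = 115/821 + (-5 - 48 - 1437696)*(1/1123) = 115/821 - 1437749*1/1123 = 115/821 - 1437749/1123 = -1180262784/921983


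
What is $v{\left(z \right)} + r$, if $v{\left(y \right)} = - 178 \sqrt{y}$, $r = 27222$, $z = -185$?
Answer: $27222 - 178 i \sqrt{185} \approx 27222.0 - 2421.1 i$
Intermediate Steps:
$v{\left(z \right)} + r = - 178 \sqrt{-185} + 27222 = - 178 i \sqrt{185} + 27222 = 27222 - 178 i \sqrt{185}$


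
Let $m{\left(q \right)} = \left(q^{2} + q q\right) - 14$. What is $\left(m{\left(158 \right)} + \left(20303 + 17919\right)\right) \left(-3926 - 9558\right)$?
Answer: $-1188425824$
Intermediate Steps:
$m{\left(q \right)} = -14 + 2 q^{2}$ ($m{\left(q \right)} = \left(q^{2} + q^{2}\right) - 14 = 2 q^{2} - 14 = -14 + 2 q^{2}$)
$\left(m{\left(158 \right)} + \left(20303 + 17919\right)\right) \left(-3926 - 9558\right) = \left(\left(-14 + 2 \cdot 158^{2}\right) + \left(20303 + 17919\right)\right) \left(-3926 - 9558\right) = \left(\left(-14 + 2 \cdot 24964\right) + 38222\right) \left(-13484\right) = \left(\left(-14 + 49928\right) + 38222\right) \left(-13484\right) = \left(49914 + 38222\right) \left(-13484\right) = 88136 \left(-13484\right) = -1188425824$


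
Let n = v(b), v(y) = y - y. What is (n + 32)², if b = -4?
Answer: 1024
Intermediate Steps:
v(y) = 0
n = 0
(n + 32)² = (0 + 32)² = 32² = 1024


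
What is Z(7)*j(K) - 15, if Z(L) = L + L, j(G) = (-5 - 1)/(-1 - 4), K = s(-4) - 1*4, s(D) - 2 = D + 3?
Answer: 9/5 ≈ 1.8000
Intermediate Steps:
s(D) = 5 + D (s(D) = 2 + (D + 3) = 2 + (3 + D) = 5 + D)
K = -3 (K = (5 - 4) - 1*4 = 1 - 4 = -3)
j(G) = 6/5 (j(G) = -6/(-5) = -6*(-⅕) = 6/5)
Z(L) = 2*L
Z(7)*j(K) - 15 = (2*7)*(6/5) - 15 = 14*(6/5) - 15 = 84/5 - 15 = 9/5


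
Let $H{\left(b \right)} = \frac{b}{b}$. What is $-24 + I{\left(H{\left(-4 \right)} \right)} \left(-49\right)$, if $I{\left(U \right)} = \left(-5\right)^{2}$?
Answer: $-1249$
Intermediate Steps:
$H{\left(b \right)} = 1$
$I{\left(U \right)} = 25$
$-24 + I{\left(H{\left(-4 \right)} \right)} \left(-49\right) = -24 + 25 \left(-49\right) = -24 - 1225 = -1249$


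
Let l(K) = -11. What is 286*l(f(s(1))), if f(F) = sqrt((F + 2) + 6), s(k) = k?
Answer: -3146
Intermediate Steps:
f(F) = sqrt(8 + F) (f(F) = sqrt((2 + F) + 6) = sqrt(8 + F))
286*l(f(s(1))) = 286*(-11) = -3146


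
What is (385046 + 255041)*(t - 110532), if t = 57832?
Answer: -33732584900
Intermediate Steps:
(385046 + 255041)*(t - 110532) = (385046 + 255041)*(57832 - 110532) = 640087*(-52700) = -33732584900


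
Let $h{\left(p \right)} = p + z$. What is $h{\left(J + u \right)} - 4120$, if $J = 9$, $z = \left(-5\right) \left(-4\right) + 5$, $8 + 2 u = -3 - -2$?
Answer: $- \frac{8181}{2} \approx -4090.5$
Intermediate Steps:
$u = - \frac{9}{2}$ ($u = -4 + \frac{-3 - -2}{2} = -4 + \frac{-3 + 2}{2} = -4 + \frac{1}{2} \left(-1\right) = -4 - \frac{1}{2} = - \frac{9}{2} \approx -4.5$)
$z = 25$ ($z = 20 + 5 = 25$)
$h{\left(p \right)} = 25 + p$ ($h{\left(p \right)} = p + 25 = 25 + p$)
$h{\left(J + u \right)} - 4120 = \left(25 + \left(9 - \frac{9}{2}\right)\right) - 4120 = \left(25 + \frac{9}{2}\right) - 4120 = \frac{59}{2} - 4120 = - \frac{8181}{2}$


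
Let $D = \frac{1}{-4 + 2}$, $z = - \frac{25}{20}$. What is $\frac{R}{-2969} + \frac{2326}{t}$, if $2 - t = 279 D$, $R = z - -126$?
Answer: $\frac{55105935}{3360908} \approx 16.396$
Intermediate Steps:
$z = - \frac{5}{4}$ ($z = \left(-25\right) \frac{1}{20} = - \frac{5}{4} \approx -1.25$)
$R = \frac{499}{4}$ ($R = - \frac{5}{4} - -126 = - \frac{5}{4} + 126 = \frac{499}{4} \approx 124.75$)
$D = - \frac{1}{2}$ ($D = \frac{1}{-2} = - \frac{1}{2} \approx -0.5$)
$t = \frac{283}{2}$ ($t = 2 - 279 \left(- \frac{1}{2}\right) = 2 - - \frac{279}{2} = 2 + \frac{279}{2} = \frac{283}{2} \approx 141.5$)
$\frac{R}{-2969} + \frac{2326}{t} = \frac{499}{4 \left(-2969\right)} + \frac{2326}{\frac{283}{2}} = \frac{499}{4} \left(- \frac{1}{2969}\right) + 2326 \cdot \frac{2}{283} = - \frac{499}{11876} + \frac{4652}{283} = \frac{55105935}{3360908}$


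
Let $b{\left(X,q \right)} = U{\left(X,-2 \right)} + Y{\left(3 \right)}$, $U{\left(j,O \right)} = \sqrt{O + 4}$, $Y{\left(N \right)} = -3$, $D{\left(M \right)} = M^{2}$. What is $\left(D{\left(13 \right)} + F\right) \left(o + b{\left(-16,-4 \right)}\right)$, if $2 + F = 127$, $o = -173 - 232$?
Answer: $-119952 + 294 \sqrt{2} \approx -1.1954 \cdot 10^{5}$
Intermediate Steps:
$o = -405$ ($o = -173 - 232 = -405$)
$F = 125$ ($F = -2 + 127 = 125$)
$U{\left(j,O \right)} = \sqrt{4 + O}$
$b{\left(X,q \right)} = -3 + \sqrt{2}$ ($b{\left(X,q \right)} = \sqrt{4 - 2} - 3 = \sqrt{2} - 3 = -3 + \sqrt{2}$)
$\left(D{\left(13 \right)} + F\right) \left(o + b{\left(-16,-4 \right)}\right) = \left(13^{2} + 125\right) \left(-405 - \left(3 - \sqrt{2}\right)\right) = \left(169 + 125\right) \left(-408 + \sqrt{2}\right) = 294 \left(-408 + \sqrt{2}\right) = -119952 + 294 \sqrt{2}$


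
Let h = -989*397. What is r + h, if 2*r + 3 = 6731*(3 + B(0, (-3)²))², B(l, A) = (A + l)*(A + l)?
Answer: 46708667/2 ≈ 2.3354e+7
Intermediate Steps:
B(l, A) = (A + l)²
h = -392633
r = 47493933/2 (r = -3/2 + (6731*(3 + ((-3)² + 0)²)²)/2 = -3/2 + (6731*(3 + (9 + 0)²)²)/2 = -3/2 + (6731*(3 + 9²)²)/2 = -3/2 + (6731*(3 + 81)²)/2 = -3/2 + (6731*84²)/2 = -3/2 + (6731*7056)/2 = -3/2 + (½)*47493936 = -3/2 + 23746968 = 47493933/2 ≈ 2.3747e+7)
r + h = 47493933/2 - 392633 = 46708667/2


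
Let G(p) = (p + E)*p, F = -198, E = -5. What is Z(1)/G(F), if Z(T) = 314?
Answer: 157/20097 ≈ 0.0078121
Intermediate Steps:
G(p) = p*(-5 + p) (G(p) = (p - 5)*p = (-5 + p)*p = p*(-5 + p))
Z(1)/G(F) = 314/((-198*(-5 - 198))) = 314/((-198*(-203))) = 314/40194 = 314*(1/40194) = 157/20097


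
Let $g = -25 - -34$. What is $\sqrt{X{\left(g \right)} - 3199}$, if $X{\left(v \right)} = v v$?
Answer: $i \sqrt{3118} \approx 55.839 i$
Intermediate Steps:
$g = 9$ ($g = -25 + 34 = 9$)
$X{\left(v \right)} = v^{2}$
$\sqrt{X{\left(g \right)} - 3199} = \sqrt{9^{2} - 3199} = \sqrt{81 - 3199} = \sqrt{-3118} = i \sqrt{3118}$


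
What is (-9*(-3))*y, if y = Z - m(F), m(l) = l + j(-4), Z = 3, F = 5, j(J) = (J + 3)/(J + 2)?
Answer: -135/2 ≈ -67.500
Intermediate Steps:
j(J) = (3 + J)/(2 + J)
m(l) = ½ + l (m(l) = l + (3 - 4)/(2 - 4) = l - 1/(-2) = l - ½*(-1) = l + ½ = ½ + l)
y = -5/2 (y = 3 - (½ + 5) = 3 - 1*11/2 = 3 - 11/2 = -5/2 ≈ -2.5000)
(-9*(-3))*y = -9*(-3)*(-5/2) = 27*(-5/2) = -135/2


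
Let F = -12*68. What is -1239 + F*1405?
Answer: -1147719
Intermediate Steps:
F = -816
-1239 + F*1405 = -1239 - 816*1405 = -1239 - 1146480 = -1147719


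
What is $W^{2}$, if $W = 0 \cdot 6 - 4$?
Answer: $16$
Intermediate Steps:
$W = -4$ ($W = 0 - 4 = -4$)
$W^{2} = \left(-4\right)^{2} = 16$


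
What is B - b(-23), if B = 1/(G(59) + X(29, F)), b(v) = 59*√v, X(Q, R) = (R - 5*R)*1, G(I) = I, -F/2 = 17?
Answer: 1/195 - 59*I*√23 ≈ 0.0051282 - 282.95*I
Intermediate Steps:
F = -34 (F = -2*17 = -34)
X(Q, R) = -4*R (X(Q, R) = -4*R*1 = -4*R)
B = 1/195 (B = 1/(59 - 4*(-34)) = 1/(59 + 136) = 1/195 ≈ 0.0051282)
B - b(-23) = 1/195 - 59*√(-23) = 1/195 - 59*I*√23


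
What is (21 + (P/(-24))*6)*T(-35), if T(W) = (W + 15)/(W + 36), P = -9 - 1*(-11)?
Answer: -410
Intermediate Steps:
P = 2 (P = -9 + 11 = 2)
T(W) = (15 + W)/(36 + W)
(21 + (P/(-24))*6)*T(-35) = (21 + (2/(-24))*6)*((15 - 35)/(36 - 35)) = (21 + (2*(-1/24))*6)*(-20/1) = (21 - 1/12*6)*(1*(-20)) = (21 - 1/2)*(-20) = (41/2)*(-20) = -410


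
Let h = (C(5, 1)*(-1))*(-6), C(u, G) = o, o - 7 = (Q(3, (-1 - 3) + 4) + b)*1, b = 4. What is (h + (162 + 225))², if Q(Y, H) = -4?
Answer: 184041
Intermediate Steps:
o = 7 (o = 7 + (-4 + 4)*1 = 7 + 0*1 = 7 + 0 = 7)
C(u, G) = 7
h = 42 (h = (7*(-1))*(-6) = -7*(-6) = 42)
(h + (162 + 225))² = (42 + (162 + 225))² = (42 + 387)² = 429² = 184041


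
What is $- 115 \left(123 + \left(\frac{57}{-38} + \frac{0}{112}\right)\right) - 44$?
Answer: $- \frac{28033}{2} \approx -14017.0$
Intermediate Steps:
$- 115 \left(123 + \left(\frac{57}{-38} + \frac{0}{112}\right)\right) - 44 = - 115 \left(123 + \left(57 \left(- \frac{1}{38}\right) + 0 \cdot \frac{1}{112}\right)\right) - 44 = - 115 \left(123 + \left(- \frac{3}{2} + 0\right)\right) - 44 = - 115 \left(123 - \frac{3}{2}\right) - 44 = \left(-115\right) \frac{243}{2} - 44 = - \frac{27945}{2} - 44 = - \frac{28033}{2}$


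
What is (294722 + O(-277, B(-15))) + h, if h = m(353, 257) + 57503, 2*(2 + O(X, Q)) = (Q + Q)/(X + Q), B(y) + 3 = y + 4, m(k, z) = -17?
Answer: 102491960/291 ≈ 3.5221e+5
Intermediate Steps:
B(y) = 1 + y (B(y) = -3 + (y + 4) = -3 + (4 + y) = 1 + y)
O(X, Q) = -2 + Q/(Q + X) (O(X, Q) = -2 + ((Q + Q)/(X + Q))/2 = -2 + ((2*Q)/(Q + X))/2 = -2 + (2*Q/(Q + X))/2 = -2 + Q/(Q + X))
h = 57486 (h = -17 + 57503 = 57486)
(294722 + O(-277, B(-15))) + h = (294722 + (-(1 - 15) - 2*(-277))/((1 - 15) - 277)) + 57486 = (294722 + (-1*(-14) + 554)/(-14 - 277)) + 57486 = (294722 + (14 + 554)/(-291)) + 57486 = (294722 - 1/291*568) + 57486 = (294722 - 568/291) + 57486 = 85763534/291 + 57486 = 102491960/291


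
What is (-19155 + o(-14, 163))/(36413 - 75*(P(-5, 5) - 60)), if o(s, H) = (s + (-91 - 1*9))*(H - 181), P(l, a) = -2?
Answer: -17103/41063 ≈ -0.41651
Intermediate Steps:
o(s, H) = (-181 + H)*(-100 + s) (o(s, H) = (s + (-91 - 9))*(-181 + H) = (s - 100)*(-181 + H) = (-100 + s)*(-181 + H) = (-181 + H)*(-100 + s))
(-19155 + o(-14, 163))/(36413 - 75*(P(-5, 5) - 60)) = (-19155 + (18100 - 181*(-14) - 100*163 + 163*(-14)))/(36413 - 75*(-2 - 60)) = (-19155 + (18100 + 2534 - 16300 - 2282))/(36413 - 75*(-62)) = (-19155 + 2052)/(36413 + 4650) = -17103/41063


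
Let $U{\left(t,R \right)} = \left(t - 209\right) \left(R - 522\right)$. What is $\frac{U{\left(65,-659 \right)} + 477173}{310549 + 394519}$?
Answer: $\frac{647237}{705068} \approx 0.91798$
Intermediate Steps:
$U{\left(t,R \right)} = \left(-522 + R\right) \left(-209 + t\right)$ ($U{\left(t,R \right)} = \left(-209 + t\right) \left(-522 + R\right) = \left(-522 + R\right) \left(-209 + t\right)$)
$\frac{U{\left(65,-659 \right)} + 477173}{310549 + 394519} = \frac{\left(109098 - 33930 - -137731 - 42835\right) + 477173}{310549 + 394519} = \frac{\left(109098 - 33930 + 137731 - 42835\right) + 477173}{705068} = \left(170064 + 477173\right) \frac{1}{705068} = 647237 \cdot \frac{1}{705068} = \frac{647237}{705068}$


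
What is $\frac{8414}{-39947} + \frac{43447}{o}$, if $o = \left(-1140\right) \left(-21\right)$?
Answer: $\frac{1534146149}{956331180} \approx 1.6042$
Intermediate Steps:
$o = 23940$
$\frac{8414}{-39947} + \frac{43447}{o} = \frac{8414}{-39947} + \frac{43447}{23940} = 8414 \left(- \frac{1}{39947}\right) + 43447 \cdot \frac{1}{23940} = - \frac{8414}{39947} + \frac{43447}{23940} = \frac{1534146149}{956331180}$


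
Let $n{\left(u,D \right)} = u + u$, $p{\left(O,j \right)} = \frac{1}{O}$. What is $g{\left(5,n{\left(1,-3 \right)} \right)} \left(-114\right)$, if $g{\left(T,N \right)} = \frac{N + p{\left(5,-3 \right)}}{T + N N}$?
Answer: $- \frac{418}{15} \approx -27.867$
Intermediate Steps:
$n{\left(u,D \right)} = 2 u$
$g{\left(T,N \right)} = \frac{\frac{1}{5} + N}{T + N^{2}}$ ($g{\left(T,N \right)} = \frac{N + \frac{1}{5}}{T + N N} = \frac{N + \frac{1}{5}}{T + N^{2}} = \frac{\frac{1}{5} + N}{T + N^{2}}$)
$g{\left(5,n{\left(1,-3 \right)} \right)} \left(-114\right) = \frac{\frac{1}{5} + 2 \cdot 1}{5 + \left(2 \cdot 1\right)^{2}} \left(-114\right) = \frac{\frac{1}{5} + 2}{5 + 2^{2}} \left(-114\right) = \frac{1}{5 + 4} \cdot \frac{11}{5} \left(-114\right) = \frac{1}{9} \cdot \frac{11}{5} \left(-114\right) = \frac{11}{45} \left(-114\right) = - \frac{418}{15}$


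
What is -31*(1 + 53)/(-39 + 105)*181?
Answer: -50499/11 ≈ -4590.8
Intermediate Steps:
-31*(1 + 53)/(-39 + 105)*181 = -1674/66*181 = -31*9/11*181 = -279/11*181 = -50499/11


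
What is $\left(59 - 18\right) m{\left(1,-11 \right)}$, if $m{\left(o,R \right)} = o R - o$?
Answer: $-492$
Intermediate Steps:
$m{\left(o,R \right)} = - o + R o$ ($m{\left(o,R \right)} = R o - o = - o + R o$)
$\left(59 - 18\right) m{\left(1,-11 \right)} = \left(59 - 18\right) 1 \left(-1 - 11\right) = 41 \cdot 1 \left(-12\right) = 41 \left(-12\right) = -492$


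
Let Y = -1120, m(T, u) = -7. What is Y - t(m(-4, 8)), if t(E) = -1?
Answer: -1119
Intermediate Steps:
Y - t(m(-4, 8)) = -1120 - 1*(-1) = -1120 + 1 = -1119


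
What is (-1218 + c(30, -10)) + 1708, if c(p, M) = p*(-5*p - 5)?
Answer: -4160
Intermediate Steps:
c(p, M) = p*(-5 - 5*p)
(-1218 + c(30, -10)) + 1708 = (-1218 - 5*30*(1 + 30)) + 1708 = (-1218 - 5*30*31) + 1708 = (-1218 - 4650) + 1708 = -5868 + 1708 = -4160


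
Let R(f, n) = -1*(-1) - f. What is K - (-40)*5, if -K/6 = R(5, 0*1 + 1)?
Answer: 224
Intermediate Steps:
R(f, n) = 1 - f
K = 24 (K = -6*(1 - 1*5) = -6*(1 - 5) = -6*(-4) = 24)
K - (-40)*5 = 24 - (-40)*5 = 24 - 1*(-200) = 24 + 200 = 224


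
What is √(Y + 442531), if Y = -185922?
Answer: √256609 ≈ 506.57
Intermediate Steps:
√(Y + 442531) = √(-185922 + 442531) = √256609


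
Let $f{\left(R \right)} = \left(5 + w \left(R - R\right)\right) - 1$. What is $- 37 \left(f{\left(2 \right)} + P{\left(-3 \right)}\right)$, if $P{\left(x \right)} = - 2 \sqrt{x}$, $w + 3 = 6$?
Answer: $-148 + 74 i \sqrt{3} \approx -148.0 + 128.17 i$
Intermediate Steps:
$w = 3$ ($w = -3 + 6 = 3$)
$f{\left(R \right)} = 4$ ($f{\left(R \right)} = \left(5 + 3 \left(R - R\right)\right) - 1 = \left(5 + 3 \cdot 0\right) - 1 = \left(5 + 0\right) - 1 = 5 - 1 = 4$)
$- 37 \left(f{\left(2 \right)} + P{\left(-3 \right)}\right) = - 37 \left(4 - 2 \sqrt{-3}\right) = - 37 \left(4 - 2 i \sqrt{3}\right) = -148 + 74 i \sqrt{3}$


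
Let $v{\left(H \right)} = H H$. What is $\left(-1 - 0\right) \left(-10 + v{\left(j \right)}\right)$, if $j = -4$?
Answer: $-6$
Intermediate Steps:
$v{\left(H \right)} = H^{2}$
$\left(-1 - 0\right) \left(-10 + v{\left(j \right)}\right) = \left(-1 - 0\right) \left(-10 + \left(-4\right)^{2}\right) = \left(-1 + 0\right) \left(-10 + 16\right) = \left(-1\right) 6 = -6$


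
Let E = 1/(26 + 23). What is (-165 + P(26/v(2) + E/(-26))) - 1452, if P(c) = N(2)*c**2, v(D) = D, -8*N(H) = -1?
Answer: -20721844415/12984608 ≈ -1595.9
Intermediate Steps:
N(H) = 1/8 (N(H) = -1/8*(-1) = 1/8)
E = 1/49 ≈ 0.020408
P(c) = c**2/8
(-165 + P(26/v(2) + E/(-26))) - 1452 = (-165 + (26/2 + (1/49)/(-26))**2/8) - 1452 = (-165 + (26*(1/2) + (1/49)*(-1/26))**2/8) - 1452 = (-165 + (13 - 1/1274)**2/8) - 1452 = (-165 + (16561/1274)**2/8) - 1452 = (-165 + (1/8)*(274266721/1623076)) - 1452 = (-165 + 274266721/12984608) - 1452 = -1868193599/12984608 - 1452 = -20721844415/12984608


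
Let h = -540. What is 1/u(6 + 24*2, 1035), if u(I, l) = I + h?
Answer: -1/486 ≈ -0.0020576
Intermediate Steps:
u(I, l) = -540 + I (u(I, l) = I - 540 = -540 + I)
1/u(6 + 24*2, 1035) = 1/(-540 + (6 + 24*2)) = 1/(-540 + (6 + 48)) = 1/(-540 + 54) = 1/(-486) = -1/486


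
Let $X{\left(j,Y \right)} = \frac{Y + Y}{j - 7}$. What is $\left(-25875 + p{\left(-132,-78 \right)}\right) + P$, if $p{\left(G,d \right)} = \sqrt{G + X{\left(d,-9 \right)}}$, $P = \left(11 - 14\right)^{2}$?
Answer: $-25866 + \frac{i \sqrt{952170}}{85} \approx -25866.0 + 11.48 i$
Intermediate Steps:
$P = 9$ ($P = \left(-3\right)^{2} = 9$)
$X{\left(j,Y \right)} = \frac{2 Y}{-7 + j}$
$p{\left(G,d \right)} = \sqrt{G - \frac{18}{-7 + d}}$ ($p{\left(G,d \right)} = \sqrt{G + 2 \left(-9\right) \frac{1}{-7 + d}} = \sqrt{G - \frac{18}{-7 + d}}$)
$\left(-25875 + p{\left(-132,-78 \right)}\right) + P = \left(-25875 + \sqrt{\frac{-18 - 132 \left(-7 - 78\right)}{-7 - 78}}\right) + 9 = \left(-25875 + \sqrt{\frac{-18 - -11220}{-85}}\right) + 9 = \left(-25875 + \sqrt{- \frac{-18 + 11220}{85}}\right) + 9 = \left(-25875 + \sqrt{\left(- \frac{1}{85}\right) 11202}\right) + 9 = \left(-25875 + \sqrt{- \frac{11202}{85}}\right) + 9 = \left(-25875 + \frac{i \sqrt{952170}}{85}\right) + 9 = -25866 + \frac{i \sqrt{952170}}{85}$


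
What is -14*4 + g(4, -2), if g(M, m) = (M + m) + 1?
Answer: -53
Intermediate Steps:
g(M, m) = 1 + M + m
-14*4 + g(4, -2) = -14*4 + (1 + 4 - 2) = -56 + 3 = -53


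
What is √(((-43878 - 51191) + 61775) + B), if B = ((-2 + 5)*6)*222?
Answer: I*√29298 ≈ 171.17*I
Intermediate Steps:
B = 3996 (B = (3*6)*222 = 18*222 = 3996)
√(((-43878 - 51191) + 61775) + B) = √(((-43878 - 51191) + 61775) + 3996) = √((-95069 + 61775) + 3996) = √(-33294 + 3996) = √(-29298) = I*√29298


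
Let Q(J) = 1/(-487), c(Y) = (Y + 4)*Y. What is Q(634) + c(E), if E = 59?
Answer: 1810178/487 ≈ 3717.0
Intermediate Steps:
c(Y) = Y*(4 + Y) (c(Y) = (4 + Y)*Y = Y*(4 + Y))
Q(J) = -1/487
Q(634) + c(E) = -1/487 + 59*(4 + 59) = -1/487 + 59*63 = -1/487 + 3717 = 1810178/487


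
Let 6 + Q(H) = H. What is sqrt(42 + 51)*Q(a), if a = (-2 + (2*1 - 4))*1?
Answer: -10*sqrt(93) ≈ -96.437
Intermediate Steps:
a = -4 (a = (-2 + (2 - 4))*1 = (-2 - 2)*1 = -4*1 = -4)
Q(H) = -6 + H
sqrt(42 + 51)*Q(a) = sqrt(42 + 51)*(-6 - 4) = sqrt(93)*(-10) = -10*sqrt(93)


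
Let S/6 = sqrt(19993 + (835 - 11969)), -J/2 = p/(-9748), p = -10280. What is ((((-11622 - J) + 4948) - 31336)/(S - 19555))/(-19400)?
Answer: -36225727453/361277186425156 - 27787569*sqrt(8859)/903192966062890 ≈ -0.00010317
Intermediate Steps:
J = -5140/2437 (J = -(-20560)/(-9748) = -(-20560)*(-1)/9748 = -2*2570/2437 = -5140/2437 ≈ -2.1091)
S = 6*sqrt(8859) (S = 6*sqrt(19993 + (835 - 11969)) = 6*sqrt(19993 - 11134) = 6*sqrt(8859) ≈ 564.73)
((((-11622 - J) + 4948) - 31336)/(S - 19555))/(-19400) = ((((-11622 - 1*(-5140/2437)) + 4948) - 31336)/(6*sqrt(8859) - 19555))/(-19400) = ((((-11622 + 5140/2437) + 4948) - 31336)/(-19555 + 6*sqrt(8859)))*(-1/19400) = (((-28317674/2437 + 4948) - 31336)/(-19555 + 6*sqrt(8859)))*(-1/19400) = ((-16259398/2437 - 31336)/(-19555 + 6*sqrt(8859)))*(-1/19400) = -92625230/(2437*(-19555 + 6*sqrt(8859)))*(-1/19400) = 9262523/(4727780*(-19555 + 6*sqrt(8859)))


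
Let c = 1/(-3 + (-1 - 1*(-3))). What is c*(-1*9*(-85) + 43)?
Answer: -808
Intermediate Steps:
c = -1 (c = 1/(-3 + (-1 + 3)) = 1/(-3 + 2) = 1/(-1) = -1)
c*(-1*9*(-85) + 43) = -(-1*9*(-85) + 43) = -(-9*(-85) + 43) = -(765 + 43) = -1*808 = -808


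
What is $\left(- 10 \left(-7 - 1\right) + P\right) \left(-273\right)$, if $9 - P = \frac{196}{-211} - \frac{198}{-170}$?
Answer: $- \frac{434612178}{17935} \approx -24233.0$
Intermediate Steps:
$P = \frac{157186}{17935}$ ($P = 9 - \left(\frac{196}{-211} - \frac{198}{-170}\right) = 9 - \left(196 \left(- \frac{1}{211}\right) - - \frac{99}{85}\right) = 9 - \left(- \frac{196}{211} + \frac{99}{85}\right) = 9 - \frac{4229}{17935} = \frac{157186}{17935} \approx 8.7642$)
$\left(- 10 \left(-7 - 1\right) + P\right) \left(-273\right) = \left(- 10 \left(-7 - 1\right) + \frac{157186}{17935}\right) \left(-273\right) = \left(\left(-10\right) \left(-8\right) + \frac{157186}{17935}\right) \left(-273\right) = \left(80 + \frac{157186}{17935}\right) \left(-273\right) = \frac{1591986}{17935} \left(-273\right) = - \frac{434612178}{17935}$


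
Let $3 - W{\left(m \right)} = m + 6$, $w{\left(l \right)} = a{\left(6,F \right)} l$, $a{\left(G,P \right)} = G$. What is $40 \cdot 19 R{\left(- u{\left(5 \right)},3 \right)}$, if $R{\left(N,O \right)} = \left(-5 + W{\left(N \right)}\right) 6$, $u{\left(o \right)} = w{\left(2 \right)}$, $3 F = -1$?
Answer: $18240$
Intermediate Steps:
$F = - \frac{1}{3}$ ($F = \frac{1}{3} \left(-1\right) = - \frac{1}{3} \approx -0.33333$)
$w{\left(l \right)} = 6 l$
$W{\left(m \right)} = -3 - m$ ($W{\left(m \right)} = 3 - \left(m + 6\right) = 3 - \left(6 + m\right) = -3 - m$)
$u{\left(o \right)} = 12$ ($u{\left(o \right)} = 6 \cdot 2 = 12$)
$R{\left(N,O \right)} = -48 - 6 N$ ($R{\left(N,O \right)} = \left(-5 - \left(3 + N\right)\right) 6 = \left(-8 - N\right) 6 = -48 - 6 N$)
$40 \cdot 19 R{\left(- u{\left(5 \right)},3 \right)} = 40 \cdot 19 \left(-48 - 6 \left(\left(-1\right) 12\right)\right) = 760 \left(-48 - -72\right) = 760 \left(-48 + 72\right) = 760 \cdot 24 = 18240$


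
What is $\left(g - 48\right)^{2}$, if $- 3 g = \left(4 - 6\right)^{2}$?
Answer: $\frac{21904}{9} \approx 2433.8$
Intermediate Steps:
$g = - \frac{4}{3}$ ($g = - \frac{\left(4 - 6\right)^{2}}{3} = - \frac{\left(-2\right)^{2}}{3} = \left(- \frac{1}{3}\right) 4 = - \frac{4}{3} \approx -1.3333$)
$\left(g - 48\right)^{2} = \left(- \frac{4}{3} - 48\right)^{2} = \left(- \frac{148}{3}\right)^{2} = \frac{21904}{9}$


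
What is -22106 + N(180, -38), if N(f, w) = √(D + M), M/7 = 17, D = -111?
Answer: -22106 + 2*√2 ≈ -22103.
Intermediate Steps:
M = 119 (M = 7*17 = 119)
N(f, w) = 2*√2 (N(f, w) = √(-111 + 119) = √8 = 2*√2)
-22106 + N(180, -38) = -22106 + 2*√2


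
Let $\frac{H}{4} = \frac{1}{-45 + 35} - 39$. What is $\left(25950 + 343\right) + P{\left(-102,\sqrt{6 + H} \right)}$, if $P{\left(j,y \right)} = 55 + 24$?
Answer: $26372$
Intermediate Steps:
$H = - \frac{782}{5}$ ($H = 4 \left(\frac{1}{-45 + 35} - 39\right) = 4 \left(\frac{1}{-10} - 39\right) = 4 \left(- \frac{1}{10} - 39\right) = 4 \left(- \frac{391}{10}\right) = - \frac{782}{5} \approx -156.4$)
$P{\left(j,y \right)} = 79$
$\left(25950 + 343\right) + P{\left(-102,\sqrt{6 + H} \right)} = \left(25950 + 343\right) + 79 = 26293 + 79 = 26372$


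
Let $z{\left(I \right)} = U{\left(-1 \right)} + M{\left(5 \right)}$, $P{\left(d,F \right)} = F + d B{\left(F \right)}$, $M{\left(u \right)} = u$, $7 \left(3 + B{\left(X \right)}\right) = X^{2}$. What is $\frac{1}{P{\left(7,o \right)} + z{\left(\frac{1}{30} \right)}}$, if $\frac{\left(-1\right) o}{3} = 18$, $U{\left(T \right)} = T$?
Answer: $\frac{1}{2845} \approx 0.00035149$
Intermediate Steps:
$o = -54$ ($o = \left(-3\right) 18 = -54$)
$B{\left(X \right)} = -3 + \frac{X^{2}}{7}$
$P{\left(d,F \right)} = F + d \left(-3 + \frac{F^{2}}{7}\right)$
$z{\left(I \right)} = 4$ ($z{\left(I \right)} = -1 + 5 = 4$)
$\frac{1}{P{\left(7,o \right)} + z{\left(\frac{1}{30} \right)}} = \frac{1}{\left(-54 + \frac{1}{7} \cdot 7 \left(-21 + \left(-54\right)^{2}\right)\right) + 4} = \frac{1}{\left(-54 + \frac{1}{7} \cdot 7 \left(-21 + 2916\right)\right) + 4} = \frac{1}{\left(-54 + \frac{1}{7} \cdot 7 \cdot 2895\right) + 4} = \frac{1}{\left(-54 + 2895\right) + 4} = \frac{1}{2841 + 4} = \frac{1}{2845}$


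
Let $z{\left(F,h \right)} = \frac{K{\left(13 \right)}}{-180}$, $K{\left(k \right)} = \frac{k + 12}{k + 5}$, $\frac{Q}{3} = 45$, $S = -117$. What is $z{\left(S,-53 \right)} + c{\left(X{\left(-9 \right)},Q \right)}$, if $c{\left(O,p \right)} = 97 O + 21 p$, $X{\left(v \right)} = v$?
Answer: $\frac{1271371}{648} \approx 1962.0$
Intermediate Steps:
$Q = 135$ ($Q = 3 \cdot 45 = 135$)
$K{\left(k \right)} = \frac{12 + k}{5 + k}$
$c{\left(O,p \right)} = 21 p + 97 O$
$z{\left(F,h \right)} = - \frac{5}{648}$ ($z{\left(F,h \right)} = \frac{\frac{1}{5 + 13} \left(12 + 13\right)}{-180} = \frac{1}{18} \cdot 25 \left(- \frac{1}{180}\right) = \frac{25}{18} \left(- \frac{1}{180}\right) = - \frac{5}{648}$)
$z{\left(S,-53 \right)} + c{\left(X{\left(-9 \right)},Q \right)} = - \frac{5}{648} + \left(21 \cdot 135 + 97 \left(-9\right)\right) = - \frac{5}{648} + \left(2835 - 873\right) = - \frac{5}{648} + 1962 = \frac{1271371}{648}$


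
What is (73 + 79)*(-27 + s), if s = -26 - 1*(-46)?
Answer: -1064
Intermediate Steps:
s = 20 (s = -26 + 46 = 20)
(73 + 79)*(-27 + s) = (73 + 79)*(-27 + 20) = 152*(-7) = -1064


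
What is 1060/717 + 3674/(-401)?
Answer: -2209198/287517 ≈ -7.6837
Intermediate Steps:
1060/717 + 3674/(-401) = 1060*(1/717) + 3674*(-1/401) = 1060/717 - 3674/401 = -2209198/287517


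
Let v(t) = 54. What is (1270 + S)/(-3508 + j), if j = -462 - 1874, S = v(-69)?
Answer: -331/1461 ≈ -0.22656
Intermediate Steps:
S = 54
j = -2336
(1270 + S)/(-3508 + j) = (1270 + 54)/(-3508 - 2336) = 1324/(-5844) = 1324*(-1/5844) = -331/1461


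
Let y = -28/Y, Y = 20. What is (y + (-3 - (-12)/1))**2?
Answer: 1444/25 ≈ 57.760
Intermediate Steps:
y = -7/5 (y = -28/20 = -28*1/20 = -7/5 ≈ -1.4000)
(y + (-3 - (-12)/1))**2 = (-7/5 + (-3 - (-12)/1))**2 = (-7/5 + (-3 - (-12)))**2 = (-7/5 + (-3 - 3*(-4)))**2 = (-7/5 + (-3 + 12))**2 = (-7/5 + 9)**2 = (38/5)**2 = 1444/25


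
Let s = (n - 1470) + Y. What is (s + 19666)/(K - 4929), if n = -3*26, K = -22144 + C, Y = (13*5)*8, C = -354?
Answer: -18638/27427 ≈ -0.67955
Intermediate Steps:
Y = 520 (Y = 65*8 = 520)
K = -22498 (K = -22144 - 354 = -22498)
n = -78
s = -1028 (s = (-78 - 1470) + 520 = -1548 + 520 = -1028)
(s + 19666)/(K - 4929) = (-1028 + 19666)/(-22498 - 4929) = 18638/(-27427) = 18638*(-1/27427) = -18638/27427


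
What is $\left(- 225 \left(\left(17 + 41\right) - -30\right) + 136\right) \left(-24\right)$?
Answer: $471936$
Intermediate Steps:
$\left(- 225 \left(\left(17 + 41\right) - -30\right) + 136\right) \left(-24\right) = \left(- 225 \left(58 + 30\right) + 136\right) \left(-24\right) = \left(\left(-225\right) 88 + 136\right) \left(-24\right) = \left(-19800 + 136\right) \left(-24\right) = \left(-19664\right) \left(-24\right) = 471936$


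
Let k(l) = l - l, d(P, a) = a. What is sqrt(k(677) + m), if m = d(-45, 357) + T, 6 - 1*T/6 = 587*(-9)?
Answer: sqrt(32091) ≈ 179.14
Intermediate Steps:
k(l) = 0
T = 31734 (T = 36 - 3522*(-9) = 36 - 6*(-5283) = 36 + 31698 = 31734)
m = 32091 (m = 357 + 31734 = 32091)
sqrt(k(677) + m) = sqrt(0 + 32091) = sqrt(32091)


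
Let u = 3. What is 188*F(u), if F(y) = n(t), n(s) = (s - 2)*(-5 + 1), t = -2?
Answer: 3008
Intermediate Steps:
n(s) = 8 - 4*s (n(s) = (-2 + s)*(-4) = 8 - 4*s)
F(y) = 16 (F(y) = 8 - 4*(-2) = 8 + 8 = 16)
188*F(u) = 188*16 = 3008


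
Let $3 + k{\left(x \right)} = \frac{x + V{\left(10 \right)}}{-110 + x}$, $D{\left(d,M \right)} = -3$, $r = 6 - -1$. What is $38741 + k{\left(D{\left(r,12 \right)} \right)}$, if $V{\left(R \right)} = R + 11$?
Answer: $\frac{4377376}{113} \approx 38738.0$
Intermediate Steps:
$V{\left(R \right)} = 11 + R$
$r = 7$ ($r = 6 + 1 = 7$)
$k{\left(x \right)} = -3 + \frac{21 + x}{-110 + x}$ ($k{\left(x \right)} = -3 + \frac{x + \left(11 + 10\right)}{-110 + x} = -3 + \frac{x + 21}{-110 + x} = -3 + \frac{21 + x}{-110 + x}$)
$38741 + k{\left(D{\left(r,12 \right)} \right)} = 38741 + \frac{351 - -6}{-110 - 3} = 38741 + \frac{351 + 6}{-113} = 38741 - \frac{357}{113} = \frac{4377376}{113}$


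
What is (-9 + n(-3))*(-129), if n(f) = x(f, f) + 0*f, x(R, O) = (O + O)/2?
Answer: 1548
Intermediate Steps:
x(R, O) = O (x(R, O) = (2*O)*(½) = O)
n(f) = f (n(f) = f + 0*f = f + 0 = f)
(-9 + n(-3))*(-129) = (-9 - 3)*(-129) = -12*(-129) = 1548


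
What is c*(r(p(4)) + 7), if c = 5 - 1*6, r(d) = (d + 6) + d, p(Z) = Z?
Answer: -21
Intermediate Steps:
r(d) = 6 + 2*d (r(d) = (6 + d) + d = 6 + 2*d)
c = -1 (c = 5 - 6 = -1)
c*(r(p(4)) + 7) = -((6 + 2*4) + 7) = -((6 + 8) + 7) = -(14 + 7) = -1*21 = -21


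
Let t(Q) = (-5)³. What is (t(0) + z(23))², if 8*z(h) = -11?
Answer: 1022121/64 ≈ 15971.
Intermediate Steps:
z(h) = -11/8 (z(h) = (⅛)*(-11) = -11/8)
t(Q) = -125
(t(0) + z(23))² = (-125 - 11/8)² = (-1011/8)² = 1022121/64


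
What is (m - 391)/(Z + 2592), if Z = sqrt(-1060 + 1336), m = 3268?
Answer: 621432/559849 - 959*sqrt(69)/1119698 ≈ 1.1029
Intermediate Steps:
Z = 2*sqrt(69) (Z = sqrt(276) = 2*sqrt(69) ≈ 16.613)
(m - 391)/(Z + 2592) = (3268 - 391)/(2*sqrt(69) + 2592) = 2877/(2592 + 2*sqrt(69))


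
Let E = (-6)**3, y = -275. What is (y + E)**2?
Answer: 241081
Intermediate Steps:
E = -216
(y + E)**2 = (-275 - 216)**2 = (-491)**2 = 241081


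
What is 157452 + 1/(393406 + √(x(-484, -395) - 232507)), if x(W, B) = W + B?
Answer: 12184306050837875/77384257111 - I*√233386/154768514222 ≈ 1.5745e+5 - 3.1214e-9*I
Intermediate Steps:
x(W, B) = B + W
157452 + 1/(393406 + √(x(-484, -395) - 232507)) = 157452 + 1/(393406 + √((-395 - 484) - 232507)) = 157452 + 1/(393406 + √(-879 - 232507)) = 157452 + 1/(393406 + √(-233386)) = 157452 + 1/(393406 + I*√233386)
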